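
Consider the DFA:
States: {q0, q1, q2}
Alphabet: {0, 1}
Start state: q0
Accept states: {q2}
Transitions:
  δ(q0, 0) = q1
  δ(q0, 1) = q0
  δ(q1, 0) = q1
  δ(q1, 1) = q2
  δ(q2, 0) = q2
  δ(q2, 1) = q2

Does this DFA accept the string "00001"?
Processing string "00001":
  q0 --0--> q1
  q1 --0--> q1
  q1 --0--> q1
  q1 --0--> q1
  q1 --1--> q2
Final state: q2
Accept states: {q2}
q2 is an accept state, so the string is accepted.

Final answer: Yes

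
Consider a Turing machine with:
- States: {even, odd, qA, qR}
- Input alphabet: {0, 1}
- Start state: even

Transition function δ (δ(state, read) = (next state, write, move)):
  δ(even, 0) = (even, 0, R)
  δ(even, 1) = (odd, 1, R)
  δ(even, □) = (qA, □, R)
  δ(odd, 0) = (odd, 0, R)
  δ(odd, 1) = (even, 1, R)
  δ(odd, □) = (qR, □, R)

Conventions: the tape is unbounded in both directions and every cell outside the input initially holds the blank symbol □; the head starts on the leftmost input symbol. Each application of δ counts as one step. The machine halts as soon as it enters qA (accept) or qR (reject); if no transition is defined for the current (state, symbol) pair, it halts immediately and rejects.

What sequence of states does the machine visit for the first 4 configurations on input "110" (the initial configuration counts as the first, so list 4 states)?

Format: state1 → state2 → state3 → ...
Step 0: [even]110 (head at position 0)
Step 1: δ(even, 1) = (odd, 1, R)  ⊢  1[odd]10 (head at position 1)
Step 2: δ(odd, 1) = (even, 1, R)  ⊢  11[even]0 (head at position 2)
Step 3: δ(even, 0) = (even, 0, R)  ⊢  110[even]□ (head at position 3)
Reading off the states of these 4 configurations: even → odd → even → even

Final answer: even → odd → even → even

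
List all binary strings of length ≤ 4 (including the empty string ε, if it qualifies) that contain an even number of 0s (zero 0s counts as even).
Checking every binary string of length 0 to 4:
  Length 0: accepted: ε | rejected: (none)
  Length 1: accepted: 1 | rejected: 0
  Length 2: accepted: 00, 11 | rejected: 01, 10
  Length 3: accepted: 001, 010, 100, 111 | rejected: 000, 011, 101, 110
  Length 4: accepted: 0000, 0011, 0101, 0110, 1001, 1010, 1100, 1111 | rejected: 0001, 0010, 0100, 0111, 1000, 1011, 1101, 1110
Total: 16 string(s).

Final answer: ε, 1, 00, 11, 001, 010, 100, 111, 0000, 0011, 0101, 0110, 1001, 1010, 1100, 1111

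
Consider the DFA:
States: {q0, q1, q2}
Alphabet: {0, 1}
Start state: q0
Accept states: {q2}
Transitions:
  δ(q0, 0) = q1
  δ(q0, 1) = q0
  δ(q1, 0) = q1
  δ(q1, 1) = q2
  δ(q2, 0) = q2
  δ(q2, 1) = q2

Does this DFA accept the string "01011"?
Processing string "01011":
  q0 --0--> q1
  q1 --1--> q2
  q2 --0--> q2
  q2 --1--> q2
  q2 --1--> q2
Final state: q2
Accept states: {q2}
q2 is an accept state, so the string is accepted.

Final answer: Yes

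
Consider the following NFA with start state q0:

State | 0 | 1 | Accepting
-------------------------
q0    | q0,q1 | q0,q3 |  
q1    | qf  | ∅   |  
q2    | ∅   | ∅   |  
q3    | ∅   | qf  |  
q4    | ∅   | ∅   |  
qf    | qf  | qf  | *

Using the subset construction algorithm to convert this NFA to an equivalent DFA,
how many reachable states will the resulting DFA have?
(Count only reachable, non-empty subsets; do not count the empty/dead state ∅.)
Start subset: {q0}
{q0}: on 0 → {q0, q1}, on 1 → {q0, q3}
{q0, q1}: on 0 → {q0, q1, qf}, on 1 → {q0, q3}
{q0, q3}: on 0 → {q0, q1}, on 1 → {q0, q3, qf}
{q0, q1, qf}: on 0 → {q0, q1, qf}, on 1 → {q0, q3, qf}
{q0, q3, qf}: on 0 → {q0, q1, qf}, on 1 → {q0, q3, qf}
Reachable non-empty subsets: {q0}, {q0, q1}, {q0, q3}, {q0, q1, qf}, {q0, q3, qf} — 5 in total.

Final answer: 5 states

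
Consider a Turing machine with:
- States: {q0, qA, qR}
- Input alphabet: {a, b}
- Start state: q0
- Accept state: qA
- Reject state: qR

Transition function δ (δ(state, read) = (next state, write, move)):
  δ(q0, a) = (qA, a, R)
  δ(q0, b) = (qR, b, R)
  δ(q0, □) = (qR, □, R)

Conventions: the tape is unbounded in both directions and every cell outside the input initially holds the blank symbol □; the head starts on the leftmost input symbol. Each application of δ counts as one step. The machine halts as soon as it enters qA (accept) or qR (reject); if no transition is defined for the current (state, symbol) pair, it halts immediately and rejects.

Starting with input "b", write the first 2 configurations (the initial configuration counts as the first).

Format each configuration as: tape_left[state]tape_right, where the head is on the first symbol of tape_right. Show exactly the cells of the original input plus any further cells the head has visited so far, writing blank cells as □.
Step 0: [q0]b (head at position 0)
Step 1: δ(q0, b) = (qR, b, R)  ⊢  b[qR]□ (head at position 1)

Final answer: [q0]b ⊢ b[qR]□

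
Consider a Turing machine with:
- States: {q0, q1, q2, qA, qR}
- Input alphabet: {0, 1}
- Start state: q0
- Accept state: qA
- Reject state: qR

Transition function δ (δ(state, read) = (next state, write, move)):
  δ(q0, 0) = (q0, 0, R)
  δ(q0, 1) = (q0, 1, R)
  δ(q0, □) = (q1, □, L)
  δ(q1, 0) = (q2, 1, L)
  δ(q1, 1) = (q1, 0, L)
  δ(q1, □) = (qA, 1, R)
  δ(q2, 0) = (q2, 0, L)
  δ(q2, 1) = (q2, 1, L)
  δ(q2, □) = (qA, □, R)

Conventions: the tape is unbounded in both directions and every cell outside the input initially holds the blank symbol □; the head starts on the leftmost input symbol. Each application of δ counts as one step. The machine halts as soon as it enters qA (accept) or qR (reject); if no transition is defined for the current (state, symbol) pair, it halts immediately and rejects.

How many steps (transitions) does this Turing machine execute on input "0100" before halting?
Step 0: [q0]0100 (head at position 0)
Step 1: δ(q0, 0) = (q0, 0, R)  ⊢  0[q0]100 (head at position 1)
Step 2: δ(q0, 1) = (q0, 1, R)  ⊢  01[q0]00 (head at position 2)
Step 3: δ(q0, 0) = (q0, 0, R)  ⊢  010[q0]0 (head at position 3)
Step 4: δ(q0, 0) = (q0, 0, R)  ⊢  0100[q0]□ (head at position 4)
Step 5: δ(q0, □) = (q1, □, L)  ⊢  010[q1]0□ (head at position 3)
Step 6: δ(q1, 0) = (q2, 1, L)  ⊢  01[q2]01□ (head at position 2)
Step 7: δ(q2, 0) = (q2, 0, L)  ⊢  0[q2]101□ (head at position 1)
Step 8: δ(q2, 1) = (q2, 1, L)  ⊢  [q2]0101□ (head at position 0)
Step 9: δ(q2, 0) = (q2, 0, L)  ⊢  [q2]□0101□ (head at position -1)
Step 10: δ(q2, □) = (qA, □, R)  ⊢  □[qA]0101□ (head at position 0)
The machine is in qA, so it halts and accepts.
Number of transitions executed: 10.

Final answer: 10 steps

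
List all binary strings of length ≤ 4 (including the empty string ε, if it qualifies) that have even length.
Checking every binary string of length 0 to 4:
  Length 0: accepted: ε | rejected: (none)
  Length 1: accepted: (none) | rejected: 0, 1
  Length 2: accepted: 00, 01, 10, 11 | rejected: (none)
  Length 3: accepted: (none) | rejected: 000, 001, 010, 011, 100, 101, 110, 111
  Length 4: accepted: 0000, 0001, 0010, 0011, 0100, 0101, 0110, 0111, 1000, 1001, 1010, 1011, 1100, 1101, 1110, 1111 | rejected: (none)
Total: 21 string(s).

Final answer: ε, 00, 01, 10, 11, 0000, 0001, 0010, 0011, 0100, 0101, 0110, 0111, 1000, 1001, 1010, 1011, 1100, 1101, 1110, 1111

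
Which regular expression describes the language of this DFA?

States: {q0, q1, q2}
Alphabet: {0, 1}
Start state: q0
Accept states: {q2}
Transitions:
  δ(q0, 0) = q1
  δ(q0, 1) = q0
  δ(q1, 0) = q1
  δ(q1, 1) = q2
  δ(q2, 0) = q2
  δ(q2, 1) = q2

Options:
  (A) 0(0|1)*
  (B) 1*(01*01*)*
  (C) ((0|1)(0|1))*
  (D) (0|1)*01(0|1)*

Testing sample strings against the DFA:
  '1000' -> rejected
  '000' -> rejected
  '011' -> accepted
  '10100' -> accepted
Checking each option for a counterexample:
  (A) 0(0|1)*: '0' is rejected by the DFA but matches the regex → eliminated
  (B) 1*(01*01*)*: ε is rejected by the DFA but matches the regex → eliminated
  (C) ((0|1)(0|1))*: ε is rejected by the DFA but matches the regex → eliminated
  (D) (0|1)*01(0|1)*: agrees with the DFA on all strings of length ≤ 4
Only (D) (0|1)*01(0|1)* is consistent with the DFA.

Final answer: (D) (0|1)*01(0|1)*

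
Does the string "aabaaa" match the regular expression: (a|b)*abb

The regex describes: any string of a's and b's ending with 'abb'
No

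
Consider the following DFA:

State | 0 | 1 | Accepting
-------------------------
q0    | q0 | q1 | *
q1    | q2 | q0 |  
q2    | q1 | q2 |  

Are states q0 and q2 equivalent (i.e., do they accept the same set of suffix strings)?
Try the suffix ε (the empty string).
From q0: q0 — accepting.
From q2: q2 — not accepting.
The two states disagree on this suffix, so they are not equivalent.

Final answer: No. Distinguishing string: ε (the empty string) - accepted from q0 but not from q2.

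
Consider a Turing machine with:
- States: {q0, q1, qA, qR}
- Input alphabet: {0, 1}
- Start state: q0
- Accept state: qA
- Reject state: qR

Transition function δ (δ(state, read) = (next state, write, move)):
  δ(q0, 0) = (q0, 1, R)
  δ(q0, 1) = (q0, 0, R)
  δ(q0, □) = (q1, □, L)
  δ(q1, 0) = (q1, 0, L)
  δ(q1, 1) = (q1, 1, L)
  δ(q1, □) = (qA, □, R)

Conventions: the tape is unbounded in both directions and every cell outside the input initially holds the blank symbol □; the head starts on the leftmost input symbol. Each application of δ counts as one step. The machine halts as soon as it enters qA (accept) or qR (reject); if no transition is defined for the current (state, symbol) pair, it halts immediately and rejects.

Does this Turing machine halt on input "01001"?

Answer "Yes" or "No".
Step 0: [q0]01001 (head at position 0)
Step 1: δ(q0, 0) = (q0, 1, R)  ⊢  1[q0]1001 (head at position 1)
Step 2: δ(q0, 1) = (q0, 0, R)  ⊢  10[q0]001 (head at position 2)
Step 3: δ(q0, 0) = (q0, 1, R)  ⊢  101[q0]01 (head at position 3)
Step 4: δ(q0, 0) = (q0, 1, R)  ⊢  1011[q0]1 (head at position 4)
Step 5: δ(q0, 1) = (q0, 0, R)  ⊢  10110[q0]□ (head at position 5)
Step 6: δ(q0, □) = (q1, □, L)  ⊢  1011[q1]0□ (head at position 4)
Step 7: δ(q1, 0) = (q1, 0, L)  ⊢  101[q1]10□ (head at position 3)
Step 8: δ(q1, 1) = (q1, 1, L)  ⊢  10[q1]110□ (head at position 2)
Step 9: δ(q1, 1) = (q1, 1, L)  ⊢  1[q1]0110□ (head at position 1)
Step 10: δ(q1, 0) = (q1, 0, L)  ⊢  [q1]10110□ (head at position 0)
Step 11: δ(q1, 1) = (q1, 1, L)  ⊢  [q1]□10110□ (head at position -1)
Step 12: δ(q1, □) = (qA, □, R)  ⊢  □[qA]10110□ (head at position 0)
The machine is in qA, so it halts and accepts.
It halts after 12 steps.

Final answer: Yes - halts after 12 steps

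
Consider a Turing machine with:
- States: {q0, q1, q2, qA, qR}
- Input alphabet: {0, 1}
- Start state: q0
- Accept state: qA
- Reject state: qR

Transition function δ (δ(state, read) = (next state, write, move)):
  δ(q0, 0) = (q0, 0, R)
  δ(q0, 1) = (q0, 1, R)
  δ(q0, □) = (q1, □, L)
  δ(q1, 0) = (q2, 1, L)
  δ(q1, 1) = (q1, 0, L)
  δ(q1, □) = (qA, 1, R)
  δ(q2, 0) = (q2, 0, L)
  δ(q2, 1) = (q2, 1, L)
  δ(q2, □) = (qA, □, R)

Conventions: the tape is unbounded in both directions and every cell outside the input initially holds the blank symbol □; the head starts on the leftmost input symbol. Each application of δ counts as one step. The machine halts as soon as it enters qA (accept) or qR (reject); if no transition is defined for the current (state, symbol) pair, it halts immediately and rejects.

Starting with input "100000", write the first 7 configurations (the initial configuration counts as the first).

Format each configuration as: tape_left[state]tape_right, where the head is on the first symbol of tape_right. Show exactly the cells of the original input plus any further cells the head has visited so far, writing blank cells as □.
Step 0: [q0]100000 (head at position 0)
Step 1: δ(q0, 1) = (q0, 1, R)  ⊢  1[q0]00000 (head at position 1)
Step 2: δ(q0, 0) = (q0, 0, R)  ⊢  10[q0]0000 (head at position 2)
Step 3: δ(q0, 0) = (q0, 0, R)  ⊢  100[q0]000 (head at position 3)
Step 4: δ(q0, 0) = (q0, 0, R)  ⊢  1000[q0]00 (head at position 4)
Step 5: δ(q0, 0) = (q0, 0, R)  ⊢  10000[q0]0 (head at position 5)
Step 6: δ(q0, 0) = (q0, 0, R)  ⊢  100000[q0]□ (head at position 6)

Final answer: [q0]100000 ⊢ 1[q0]00000 ⊢ 10[q0]0000 ⊢ 100[q0]000 ⊢ 1000[q0]00 ⊢ 10000[q0]0 ⊢ 100000[q0]□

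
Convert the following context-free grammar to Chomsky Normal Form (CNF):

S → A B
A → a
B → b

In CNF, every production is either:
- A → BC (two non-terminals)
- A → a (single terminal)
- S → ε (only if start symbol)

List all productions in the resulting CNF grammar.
The grammar has no ε-productions or unit productions to eliminate.
S → A B is already in CNF (two non-terminals) – keep it.
A → a is already in CNF (single terminal) – keep it.
B → b is already in CNF (single terminal) – keep it.
Resulting CNF grammar (3 productions): A → a; B → b; S → A B

Final answer: A → a; B → b; S → A B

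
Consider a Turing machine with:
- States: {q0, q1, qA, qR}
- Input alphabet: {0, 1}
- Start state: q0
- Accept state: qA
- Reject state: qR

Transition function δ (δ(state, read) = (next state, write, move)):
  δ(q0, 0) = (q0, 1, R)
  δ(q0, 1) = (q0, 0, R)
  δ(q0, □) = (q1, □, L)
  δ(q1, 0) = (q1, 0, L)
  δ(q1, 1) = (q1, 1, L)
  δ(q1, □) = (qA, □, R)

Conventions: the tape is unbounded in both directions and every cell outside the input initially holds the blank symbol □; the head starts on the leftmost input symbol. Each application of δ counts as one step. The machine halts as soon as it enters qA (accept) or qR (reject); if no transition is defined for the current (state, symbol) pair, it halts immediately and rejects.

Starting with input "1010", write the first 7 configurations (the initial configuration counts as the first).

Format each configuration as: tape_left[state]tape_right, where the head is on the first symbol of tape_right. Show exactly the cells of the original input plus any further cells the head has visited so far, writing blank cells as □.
Step 0: [q0]1010 (head at position 0)
Step 1: δ(q0, 1) = (q0, 0, R)  ⊢  0[q0]010 (head at position 1)
Step 2: δ(q0, 0) = (q0, 1, R)  ⊢  01[q0]10 (head at position 2)
Step 3: δ(q0, 1) = (q0, 0, R)  ⊢  010[q0]0 (head at position 3)
Step 4: δ(q0, 0) = (q0, 1, R)  ⊢  0101[q0]□ (head at position 4)
Step 5: δ(q0, □) = (q1, □, L)  ⊢  010[q1]1□ (head at position 3)
Step 6: δ(q1, 1) = (q1, 1, L)  ⊢  01[q1]01□ (head at position 2)

Final answer: [q0]1010 ⊢ 0[q0]010 ⊢ 01[q0]10 ⊢ 010[q0]0 ⊢ 0101[q0]□ ⊢ 010[q1]1□ ⊢ 01[q1]01□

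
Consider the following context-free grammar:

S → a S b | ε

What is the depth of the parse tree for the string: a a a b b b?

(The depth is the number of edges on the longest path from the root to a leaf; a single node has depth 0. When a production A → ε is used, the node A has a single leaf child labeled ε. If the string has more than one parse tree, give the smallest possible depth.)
The only parse tree applies S → a S b 3 times (once per matching a…b pair) and then S → ε.
The S nodes sit at depths 0, 1, …, 3; the innermost S (depth 3) has the single child ε at depth 4.
The terminal leaves a, b are at depths 1..3, so the longest root-to-leaf path is S → S → … → S → ε with 4 edges.
Depth = 4.

Final answer: 4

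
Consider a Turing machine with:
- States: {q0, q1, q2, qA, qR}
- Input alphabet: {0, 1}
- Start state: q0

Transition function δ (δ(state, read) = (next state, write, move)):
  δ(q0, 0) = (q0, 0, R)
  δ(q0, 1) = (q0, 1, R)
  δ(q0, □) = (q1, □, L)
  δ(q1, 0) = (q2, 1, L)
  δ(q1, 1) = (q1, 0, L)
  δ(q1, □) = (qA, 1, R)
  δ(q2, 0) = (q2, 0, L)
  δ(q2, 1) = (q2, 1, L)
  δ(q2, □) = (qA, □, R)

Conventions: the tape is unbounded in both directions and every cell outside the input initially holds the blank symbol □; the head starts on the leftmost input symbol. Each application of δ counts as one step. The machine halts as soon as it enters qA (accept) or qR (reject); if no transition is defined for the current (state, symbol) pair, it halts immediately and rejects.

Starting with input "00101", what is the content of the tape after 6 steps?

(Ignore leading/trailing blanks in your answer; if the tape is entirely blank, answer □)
Step 0: [q0]00101 (head at position 0)
Step 1: δ(q0, 0) = (q0, 0, R)  ⊢  0[q0]0101 (head at position 1)
Step 2: δ(q0, 0) = (q0, 0, R)  ⊢  00[q0]101 (head at position 2)
Step 3: δ(q0, 1) = (q0, 1, R)  ⊢  001[q0]01 (head at position 3)
Step 4: δ(q0, 0) = (q0, 0, R)  ⊢  0010[q0]1 (head at position 4)
Step 5: δ(q0, 1) = (q0, 1, R)  ⊢  00101[q0]□ (head at position 5)
Step 6: δ(q0, □) = (q1, □, L)  ⊢  0010[q1]1□ (head at position 4)
Tape after 6 steps (ignoring surrounding blanks): 00101

Final answer: Tape: 00101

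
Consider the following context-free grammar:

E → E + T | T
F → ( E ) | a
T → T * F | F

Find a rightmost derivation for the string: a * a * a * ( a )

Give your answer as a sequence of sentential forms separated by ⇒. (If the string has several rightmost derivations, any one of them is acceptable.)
Start with E.
Step 1: the rightmost non-terminal is E; apply E → T:  T
Step 2: the rightmost non-terminal is T; apply T → T * F:  T * F
Step 3: the rightmost non-terminal is F; apply F → ( E ):  T * ( E )
Step 4: the rightmost non-terminal is E; apply E → T:  T * ( T )
Step 5: the rightmost non-terminal is T; apply T → F:  T * ( F )
Step 6: the rightmost non-terminal is F; apply F → a:  T * ( a )
Step 7: the rightmost non-terminal is T; apply T → T * F:  T * F * ( a )
Step 8: the rightmost non-terminal is F; apply F → a:  T * a * ( a )
Step 9: the rightmost non-terminal is T; apply T → T * F:  T * F * a * ( a )
Step 10: the rightmost non-terminal is F; apply F → a:  T * a * a * ( a )
Step 11: the rightmost non-terminal is T; apply T → F:  F * a * a * ( a )
Step 12: the rightmost non-terminal is F; apply F → a:  a * a * a * ( a )

Final answer: E ⇒ T ⇒ T * F ⇒ T * ( E ) ⇒ T * ( T ) ⇒ T * ( F ) ⇒ T * ( a ) ⇒ T * F * ( a ) ⇒ T * a * ( a ) ⇒ T * F * a * ( a ) ⇒ T * a * a * ( a ) ⇒ F * a * a * ( a ) ⇒ a * a * a * ( a )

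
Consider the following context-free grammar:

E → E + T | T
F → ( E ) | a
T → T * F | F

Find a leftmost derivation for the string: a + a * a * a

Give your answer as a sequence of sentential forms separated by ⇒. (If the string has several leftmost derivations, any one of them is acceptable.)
Start with E.
Step 1: the leftmost non-terminal is E; apply E → E + T:  E + T
Step 2: the leftmost non-terminal is E; apply E → T:  T + T
Step 3: the leftmost non-terminal is T; apply T → F:  F + T
Step 4: the leftmost non-terminal is F; apply F → a:  a + T
Step 5: the leftmost non-terminal is T; apply T → T * F:  a + T * F
Step 6: the leftmost non-terminal is T; apply T → T * F:  a + T * F * F
Step 7: the leftmost non-terminal is T; apply T → F:  a + F * F * F
Step 8: the leftmost non-terminal is F; apply F → a:  a + a * F * F
Step 9: the leftmost non-terminal is F; apply F → a:  a + a * a * F
Step 10: the leftmost non-terminal is F; apply F → a:  a + a * a * a

Final answer: E ⇒ E + T ⇒ T + T ⇒ F + T ⇒ a + T ⇒ a + T * F ⇒ a + T * F * F ⇒ a + F * F * F ⇒ a + a * F * F ⇒ a + a * a * F ⇒ a + a * a * a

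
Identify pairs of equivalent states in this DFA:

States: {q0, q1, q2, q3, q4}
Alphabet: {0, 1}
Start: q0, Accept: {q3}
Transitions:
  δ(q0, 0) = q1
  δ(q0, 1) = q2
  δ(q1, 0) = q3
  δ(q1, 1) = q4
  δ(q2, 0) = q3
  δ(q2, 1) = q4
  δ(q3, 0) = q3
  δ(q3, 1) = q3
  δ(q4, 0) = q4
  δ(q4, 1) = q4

Using the table-filling algorithm:
Round 0 – mark pairs where exactly one state is accepting: (q0,q3), (q1,q3), (q2,q3), (q3,q4)
Round 1 – newly marked: (q0,q1) [on 0: q1 vs q3, already marked]; (q0,q2) [on 0: q1 vs q3, already marked]; (q1,q4) [on 0: q3 vs q4, already marked]; (q2,q4) [on 0: q3 vs q4, already marked]
Round 2 – newly marked: (q0,q4) [on 0: q1 vs q4, already marked]
No further pairs can be marked.
(q1, q2) unmarked: δ(q1,0)=q3, δ(q2,0)=q3; δ(q1,1)=q4, δ(q2,1)=q4 → equivalent
Equivalent pairs: (q1, q2)

Final answer: Equivalent pairs: (q1, q2)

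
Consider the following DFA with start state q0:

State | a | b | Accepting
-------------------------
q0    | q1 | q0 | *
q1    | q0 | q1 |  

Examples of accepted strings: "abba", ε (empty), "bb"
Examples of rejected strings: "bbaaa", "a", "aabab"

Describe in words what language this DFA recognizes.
strings over {a,b} with an even number of a's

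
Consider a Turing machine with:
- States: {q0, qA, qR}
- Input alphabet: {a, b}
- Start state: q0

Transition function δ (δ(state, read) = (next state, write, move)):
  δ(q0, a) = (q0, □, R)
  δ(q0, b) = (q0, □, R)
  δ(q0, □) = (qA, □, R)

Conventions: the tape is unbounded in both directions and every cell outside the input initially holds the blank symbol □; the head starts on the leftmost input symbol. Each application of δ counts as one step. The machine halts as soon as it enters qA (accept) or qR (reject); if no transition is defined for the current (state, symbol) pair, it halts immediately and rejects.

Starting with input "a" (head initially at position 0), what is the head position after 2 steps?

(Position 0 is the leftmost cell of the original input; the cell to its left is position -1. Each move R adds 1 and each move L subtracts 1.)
Step 0: [q0]a (head at position 0)
Step 1: δ(q0, a) = (q0, □, R)  ⊢  □[q0]□ (head at position 1)
Step 2: δ(q0, □) = (qA, □, R)  ⊢  □□[qA]□ (head at position 2)
Head position after 2 steps: 2

Final answer: Position 2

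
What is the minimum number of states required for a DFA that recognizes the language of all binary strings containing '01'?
Language: binary strings containing '01'
Lower bound (Myhill–Nerode): the prefixes ε, 0, 01 are pairwise distinguishable:
  ε vs 01: suffix ε distinguishes them (ε is rejected, 01 is accepted)
  0 vs 01: suffix ε distinguishes them (0 is rejected, 01 is accepted)
  ε vs 0: suffix 1 distinguishes them (ε·1 = 1 is rejected, 0·1 = 01 is accepted)
So any DFA needs at least 3 states.
Upper bound: a DFA with 3 states exists (one state per class above: 'no progress', 'last symbol 0', and 'seen 01' (accepting sink)).
Minimum states: 3

Final answer: 3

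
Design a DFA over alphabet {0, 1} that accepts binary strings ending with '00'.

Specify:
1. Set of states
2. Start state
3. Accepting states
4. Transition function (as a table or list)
One valid DFA (any DFA recognizing the same language is acceptable):
States: {q0, q1, q2}
Start: q0
Accepting: {q2}
Transitions (accepting states marked with *):
State | 0 | 1 | Accepting
-------------------------
q0    | q1 | q0 |  
q1    | q2 | q0 |  
q2    | q2 | q0 | *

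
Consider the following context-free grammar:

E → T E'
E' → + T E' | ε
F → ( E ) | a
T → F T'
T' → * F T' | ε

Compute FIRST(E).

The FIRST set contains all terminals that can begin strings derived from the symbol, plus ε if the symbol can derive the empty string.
FIRST(F): F → ( E ) contributes '(' and F → a contributes 'a', so FIRST(F) = {(, a}. F is not nullable.
FIRST(T): T → F T' begins with F, and F is not nullable, so FIRST(T) = FIRST(F) = {(, a}.
FIRST(E): E → T E' begins with T, and T is not nullable, so FIRST(E) = FIRST(T) = {(, a}.

Final answer: {(, a}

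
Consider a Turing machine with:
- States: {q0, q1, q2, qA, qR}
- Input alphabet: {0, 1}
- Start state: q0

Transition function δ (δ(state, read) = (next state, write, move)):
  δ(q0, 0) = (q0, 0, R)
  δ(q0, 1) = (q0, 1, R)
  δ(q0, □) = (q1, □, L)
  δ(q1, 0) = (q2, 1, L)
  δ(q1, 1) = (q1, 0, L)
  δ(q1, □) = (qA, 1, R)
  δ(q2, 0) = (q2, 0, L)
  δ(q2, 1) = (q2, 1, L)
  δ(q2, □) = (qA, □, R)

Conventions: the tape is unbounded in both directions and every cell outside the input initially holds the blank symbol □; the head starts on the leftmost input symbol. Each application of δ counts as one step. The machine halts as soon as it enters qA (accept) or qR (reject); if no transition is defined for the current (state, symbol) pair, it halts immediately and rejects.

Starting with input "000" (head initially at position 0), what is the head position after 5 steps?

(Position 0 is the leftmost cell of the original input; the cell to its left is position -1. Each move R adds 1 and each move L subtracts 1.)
Step 0: [q0]000 (head at position 0)
Step 1: δ(q0, 0) = (q0, 0, R)  ⊢  0[q0]00 (head at position 1)
Step 2: δ(q0, 0) = (q0, 0, R)  ⊢  00[q0]0 (head at position 2)
Step 3: δ(q0, 0) = (q0, 0, R)  ⊢  000[q0]□ (head at position 3)
Step 4: δ(q0, □) = (q1, □, L)  ⊢  00[q1]0□ (head at position 2)
Step 5: δ(q1, 0) = (q2, 1, L)  ⊢  0[q2]01□ (head at position 1)
Head position after 5 steps: 1

Final answer: Position 1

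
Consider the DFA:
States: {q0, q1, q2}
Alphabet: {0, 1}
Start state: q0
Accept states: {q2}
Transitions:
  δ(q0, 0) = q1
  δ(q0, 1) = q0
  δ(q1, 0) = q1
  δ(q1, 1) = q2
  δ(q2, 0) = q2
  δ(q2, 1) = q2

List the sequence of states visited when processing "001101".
Starting at q0
Read '0': q0 -> q1
Read '0': q1 -> q1
Read '1': q1 -> q2
Read '1': q2 -> q2
Read '0': q2 -> q2
Read '1': q2 -> q2

Final answer: q0 -> q1 -> q1 -> q2 -> q2 -> q2 -> q2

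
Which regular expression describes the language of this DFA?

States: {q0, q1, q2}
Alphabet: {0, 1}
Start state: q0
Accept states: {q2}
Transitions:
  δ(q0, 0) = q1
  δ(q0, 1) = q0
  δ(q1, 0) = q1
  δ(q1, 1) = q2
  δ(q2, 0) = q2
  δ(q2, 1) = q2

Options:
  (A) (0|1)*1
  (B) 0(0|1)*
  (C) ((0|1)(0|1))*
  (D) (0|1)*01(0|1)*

Testing sample strings against the DFA:
  '011' -> accepted
  '11' -> rejected
  '0001' -> accepted
  '11000' -> rejected
Checking each option for a counterexample:
  (A) (0|1)*1: '1' is rejected by the DFA but matches the regex → eliminated
  (B) 0(0|1)*: '0' is rejected by the DFA but matches the regex → eliminated
  (C) ((0|1)(0|1))*: ε is rejected by the DFA but matches the regex → eliminated
  (D) (0|1)*01(0|1)*: agrees with the DFA on all strings of length ≤ 4
Only (D) (0|1)*01(0|1)* is consistent with the DFA.

Final answer: (D) (0|1)*01(0|1)*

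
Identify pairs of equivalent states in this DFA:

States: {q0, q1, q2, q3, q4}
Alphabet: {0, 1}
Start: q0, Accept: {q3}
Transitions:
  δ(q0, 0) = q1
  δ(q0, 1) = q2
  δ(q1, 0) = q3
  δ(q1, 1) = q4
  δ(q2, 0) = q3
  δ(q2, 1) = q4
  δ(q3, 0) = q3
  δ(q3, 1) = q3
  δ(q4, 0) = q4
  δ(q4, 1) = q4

Using the table-filling algorithm:
Round 0 – mark pairs where exactly one state is accepting: (q0,q3), (q1,q3), (q2,q3), (q3,q4)
Round 1 – newly marked: (q0,q1) [on 0: q1 vs q3, already marked]; (q0,q2) [on 0: q1 vs q3, already marked]; (q1,q4) [on 0: q3 vs q4, already marked]; (q2,q4) [on 0: q3 vs q4, already marked]
Round 2 – newly marked: (q0,q4) [on 0: q1 vs q4, already marked]
No further pairs can be marked.
(q1, q2) unmarked: δ(q1,0)=q3, δ(q2,0)=q3; δ(q1,1)=q4, δ(q2,1)=q4 → equivalent
Equivalent pairs: (q1, q2)

Final answer: Equivalent pairs: (q1, q2)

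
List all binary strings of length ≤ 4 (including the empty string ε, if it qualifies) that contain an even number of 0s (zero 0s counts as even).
Checking every binary string of length 0 to 4:
  Length 0: accepted: ε | rejected: (none)
  Length 1: accepted: 1 | rejected: 0
  Length 2: accepted: 00, 11 | rejected: 01, 10
  Length 3: accepted: 001, 010, 100, 111 | rejected: 000, 011, 101, 110
  Length 4: accepted: 0000, 0011, 0101, 0110, 1001, 1010, 1100, 1111 | rejected: 0001, 0010, 0100, 0111, 1000, 1011, 1101, 1110
Total: 16 string(s).

Final answer: ε, 1, 00, 11, 001, 010, 100, 111, 0000, 0011, 0101, 0110, 1001, 1010, 1100, 1111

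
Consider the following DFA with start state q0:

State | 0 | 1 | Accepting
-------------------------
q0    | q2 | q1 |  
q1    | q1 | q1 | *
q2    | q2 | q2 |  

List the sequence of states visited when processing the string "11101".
q0 → q1 → q1 → q1 → q1 → q1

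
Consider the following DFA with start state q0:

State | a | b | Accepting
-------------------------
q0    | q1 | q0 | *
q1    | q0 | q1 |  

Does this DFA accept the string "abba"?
Start in q0.
Read 'a': q0 → q1
Read 'b': q1 → q1
Read 'b': q1 → q1
Read 'a': q1 → q0
Final state q0 is accepting, so the string is accepted.

Final answer: Yes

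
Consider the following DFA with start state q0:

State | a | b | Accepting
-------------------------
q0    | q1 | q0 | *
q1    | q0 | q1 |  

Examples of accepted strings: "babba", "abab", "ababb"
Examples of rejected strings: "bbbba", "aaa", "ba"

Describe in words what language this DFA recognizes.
strings over {a,b} with an even number of a's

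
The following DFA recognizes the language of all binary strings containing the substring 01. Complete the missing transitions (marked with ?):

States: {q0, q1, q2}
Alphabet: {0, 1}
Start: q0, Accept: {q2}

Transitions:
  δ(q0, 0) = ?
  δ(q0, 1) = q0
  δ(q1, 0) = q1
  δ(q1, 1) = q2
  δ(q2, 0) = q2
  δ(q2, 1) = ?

What each state remembers (consistent with the given transitions and accept states):
  q0: 01 not seen yet and the last symbol was not 0
  q1: 01 not seen yet and the last symbol was 0
  q2: the substring 01 has already been seen
Filling in the missing entries:
  δ(q0, 0): in q0 (01 not seen yet and the last symbol was not 0), after reading 0 we have: 01 not seen yet and the last symbol was 0 → q1
  δ(q2, 1): in q2 (the substring 01 has already been seen), after reading 1 we have: the substring 01 has already been seen → q2

Final answer: δ(q0, 0) = q1; δ(q2, 1) = q2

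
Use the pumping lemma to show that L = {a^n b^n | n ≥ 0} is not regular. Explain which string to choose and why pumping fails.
Language: L = {a^n b^n | n ≥ 0} (equal numbers of a's followed by b's)
Step 1: Assume for contradiction that L is regular, with pumping length p.
Step 2: Choose s = a^p b^p. Then s ∈ L (it has p a's followed by p b's) and |s| ≥ p.
Step 3: Consider any decomposition s = xyz with |xy| ≤ p and |y| > 0. Since |xy| ≤ p and the first p symbols of s are all a's, y = a^k for some k with 1 ≤ k ≤ p.
Step 4: Pumping up (i = 2): xy²z = a^(p+k) b^p, which has more a's than b's, so xy²z ∉ L.
This contradicts the pumping lemma, so L is not regular.

Final answer: Choose s = a^p b^p. Since |xy| ≤ p, y = a^k with k ≥ 1. Then xy²z = a^(p+k) b^p ∉ L.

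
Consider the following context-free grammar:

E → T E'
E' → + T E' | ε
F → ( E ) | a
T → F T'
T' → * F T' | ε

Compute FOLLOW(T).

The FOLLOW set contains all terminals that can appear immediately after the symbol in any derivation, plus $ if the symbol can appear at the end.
Useful FIRST sets: FIRST(E') = {+, ε}, FIRST(T') = {*, ε} (both E' and T' are nullable).
FOLLOW(E): E is the start symbol → $; E appears in F → ( E ) followed by ')' → FOLLOW(E) = {), $}.
FOLLOW(E'): E' appears at the right end of E → T E' and of E' → + T E', so FOLLOW(E') ⊇ FOLLOW(E) (the second occurrence adds nothing new). FOLLOW(E') = {), $}.
FOLLOW(T): in E → T E' and E' → + T E', T is followed by E': add FIRST(E') minus ε = {+}; since E' is nullable, also add FOLLOW(E) and FOLLOW(E') = {), $}. FOLLOW(T) = {+, ), $}.

Final answer: {$, ), +}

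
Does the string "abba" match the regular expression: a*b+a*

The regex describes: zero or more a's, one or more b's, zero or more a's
Yes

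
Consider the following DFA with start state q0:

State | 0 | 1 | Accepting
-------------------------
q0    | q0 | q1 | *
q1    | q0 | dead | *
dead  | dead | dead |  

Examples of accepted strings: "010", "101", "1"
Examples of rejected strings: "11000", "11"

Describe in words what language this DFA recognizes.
binary strings with no two consecutive 1s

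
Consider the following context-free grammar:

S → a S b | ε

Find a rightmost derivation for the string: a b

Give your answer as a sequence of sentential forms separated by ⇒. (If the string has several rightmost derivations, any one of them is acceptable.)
Start with S.
Step 1: the rightmost non-terminal is S; apply S → a S b:  a S b
Step 2: the rightmost non-terminal is S; apply S → ε:  a b

Final answer: S ⇒ a S b ⇒ a b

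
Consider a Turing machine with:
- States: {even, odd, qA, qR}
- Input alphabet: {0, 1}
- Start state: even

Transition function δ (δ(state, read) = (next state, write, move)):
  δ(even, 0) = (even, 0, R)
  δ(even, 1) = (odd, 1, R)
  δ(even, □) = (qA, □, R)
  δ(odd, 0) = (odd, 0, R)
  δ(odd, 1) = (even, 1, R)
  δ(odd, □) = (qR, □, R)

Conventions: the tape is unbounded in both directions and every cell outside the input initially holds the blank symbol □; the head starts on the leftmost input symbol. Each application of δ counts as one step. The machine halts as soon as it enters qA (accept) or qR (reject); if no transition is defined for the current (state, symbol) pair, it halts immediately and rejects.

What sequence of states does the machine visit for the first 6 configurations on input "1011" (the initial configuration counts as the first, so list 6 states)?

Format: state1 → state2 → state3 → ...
Step 0: [even]1011 (head at position 0)
Step 1: δ(even, 1) = (odd, 1, R)  ⊢  1[odd]011 (head at position 1)
Step 2: δ(odd, 0) = (odd, 0, R)  ⊢  10[odd]11 (head at position 2)
Step 3: δ(odd, 1) = (even, 1, R)  ⊢  101[even]1 (head at position 3)
Step 4: δ(even, 1) = (odd, 1, R)  ⊢  1011[odd]□ (head at position 4)
Step 5: δ(odd, □) = (qR, □, R)  ⊢  1011□[qR]□ (head at position 5)
Reading off the states of these 6 configurations: even → odd → odd → even → odd → qR

Final answer: even → odd → odd → even → odd → qR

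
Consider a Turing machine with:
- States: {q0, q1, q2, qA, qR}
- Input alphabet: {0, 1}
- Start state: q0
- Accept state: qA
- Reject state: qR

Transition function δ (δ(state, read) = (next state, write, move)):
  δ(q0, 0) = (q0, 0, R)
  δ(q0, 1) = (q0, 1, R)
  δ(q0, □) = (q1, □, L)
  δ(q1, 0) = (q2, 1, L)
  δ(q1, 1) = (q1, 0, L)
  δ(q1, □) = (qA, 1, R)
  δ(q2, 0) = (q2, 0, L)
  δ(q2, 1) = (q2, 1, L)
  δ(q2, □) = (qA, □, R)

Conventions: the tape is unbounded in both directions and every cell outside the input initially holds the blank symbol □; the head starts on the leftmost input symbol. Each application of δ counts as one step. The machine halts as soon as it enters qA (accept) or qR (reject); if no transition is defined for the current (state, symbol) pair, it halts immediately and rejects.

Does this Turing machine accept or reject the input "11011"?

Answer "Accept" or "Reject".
Step 0: [q0]11011 (head at position 0)
Step 1: δ(q0, 1) = (q0, 1, R)  ⊢  1[q0]1011 (head at position 1)
Step 2: δ(q0, 1) = (q0, 1, R)  ⊢  11[q0]011 (head at position 2)
Step 3: δ(q0, 0) = (q0, 0, R)  ⊢  110[q0]11 (head at position 3)
Step 4: δ(q0, 1) = (q0, 1, R)  ⊢  1101[q0]1 (head at position 4)
Step 5: δ(q0, 1) = (q0, 1, R)  ⊢  11011[q0]□ (head at position 5)
Step 6: δ(q0, □) = (q1, □, L)  ⊢  1101[q1]1□ (head at position 4)
Step 7: δ(q1, 1) = (q1, 0, L)  ⊢  110[q1]10□ (head at position 3)
Step 8: δ(q1, 1) = (q1, 0, L)  ⊢  11[q1]000□ (head at position 2)
Step 9: δ(q1, 0) = (q2, 1, L)  ⊢  1[q2]1100□ (head at position 1)
Step 10: δ(q2, 1) = (q2, 1, L)  ⊢  [q2]11100□ (head at position 0)
Step 11: δ(q2, 1) = (q2, 1, L)  ⊢  [q2]□11100□ (head at position -1)
Step 12: δ(q2, □) = (qA, □, R)  ⊢  □[qA]11100□ (head at position 0)
The machine is in qA, so it halts and accepts.

Final answer: Accept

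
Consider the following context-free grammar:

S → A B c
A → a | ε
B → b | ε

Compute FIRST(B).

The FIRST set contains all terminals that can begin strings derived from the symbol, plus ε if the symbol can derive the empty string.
B → b contributes b; B → ε makes B nullable, contributing ε. FIRST(B) = {b, ε}.

Final answer: {b, ε}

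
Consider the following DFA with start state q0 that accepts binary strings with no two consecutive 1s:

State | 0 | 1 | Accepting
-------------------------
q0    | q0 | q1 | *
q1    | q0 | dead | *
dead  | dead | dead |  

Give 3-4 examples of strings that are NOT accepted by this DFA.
Any strings that end in a non-accepting state work; for example:
"1011": q0 → q1 → q0 → q1 → dead; dead is not accepting → rejected
"1100": q0 → q1 → dead → dead → dead; dead is not accepting → rejected
"1101": q0 → q1 → dead → dead → dead; dead is not accepting → rejected
"1110": q0 → q1 → dead → dead → dead; dead is not accepting → rejected

Final answer: "1011", "1100", "1101", "1110"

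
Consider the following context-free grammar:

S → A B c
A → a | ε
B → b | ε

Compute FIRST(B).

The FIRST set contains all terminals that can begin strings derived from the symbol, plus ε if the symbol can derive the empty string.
B → b contributes b; B → ε makes B nullable, contributing ε. FIRST(B) = {b, ε}.

Final answer: {b, ε}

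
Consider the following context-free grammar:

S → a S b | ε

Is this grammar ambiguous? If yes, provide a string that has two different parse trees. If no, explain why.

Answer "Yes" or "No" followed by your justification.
At every step exactly one production applies: if the remaining string to generate is non-empty it starts with a and ends with b, forcing S → a S b; if it is empty, S → ε is forced. Hence each string a^n b^n has exactly one derivation (S → a S b applied n times, then S → ε) and one parse tree.

Final answer: No - the grammar is unambiguous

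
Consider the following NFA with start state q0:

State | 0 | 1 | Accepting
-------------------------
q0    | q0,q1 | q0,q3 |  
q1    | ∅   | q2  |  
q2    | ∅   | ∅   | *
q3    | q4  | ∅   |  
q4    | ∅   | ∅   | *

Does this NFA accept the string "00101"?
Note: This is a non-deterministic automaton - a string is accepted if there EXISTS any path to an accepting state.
Track the set of states the NFA could be in: start {q0}
Read '0': {q0} → {q0, q1}
Read '0': {q0, q1} → {q0, q1}
Read '1': {q0, q1} → {q0, q2, q3}
Read '0': {q0, q2, q3} → {q0, q1, q4}
Read '1': {q0, q1, q4} → {q0, q2, q3}
Final set {q0, q2, q3} contains accepting state(s) {q2} → accepted.

Final answer: Yes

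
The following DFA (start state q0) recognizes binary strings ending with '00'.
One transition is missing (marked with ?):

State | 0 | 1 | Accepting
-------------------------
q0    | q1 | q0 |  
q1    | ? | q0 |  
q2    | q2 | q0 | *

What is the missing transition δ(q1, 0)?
q2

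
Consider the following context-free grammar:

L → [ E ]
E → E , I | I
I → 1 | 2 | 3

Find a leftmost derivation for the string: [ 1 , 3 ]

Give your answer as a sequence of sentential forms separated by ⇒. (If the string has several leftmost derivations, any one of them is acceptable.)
Start with L.
Step 1: the leftmost non-terminal is L; apply L → [ E ]:  [ E ]
Step 2: the leftmost non-terminal is E; apply E → E , I:  [ E , I ]
Step 3: the leftmost non-terminal is E; apply E → I:  [ I , I ]
Step 4: the leftmost non-terminal is I; apply I → 1:  [ 1 , I ]
Step 5: the leftmost non-terminal is I; apply I → 3:  [ 1 , 3 ]

Final answer: L ⇒ [ E ] ⇒ [ E , I ] ⇒ [ I , I ] ⇒ [ 1 , I ] ⇒ [ 1 , 3 ]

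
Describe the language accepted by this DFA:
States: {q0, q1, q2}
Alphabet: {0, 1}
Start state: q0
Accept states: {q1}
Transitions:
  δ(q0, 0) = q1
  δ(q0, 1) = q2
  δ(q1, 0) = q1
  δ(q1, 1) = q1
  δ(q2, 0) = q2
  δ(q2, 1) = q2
Analyzing the DFA structure:
Start state: q0
Accept states: {q1}
Interpreting what each state remembers (checking against the transitions):
  q0: nothing has been read yet
  q1: the first symbol was 0
  q2: the first symbol was 1 (trap state)
  δ(q0, 0): in q0 (nothing has been read yet), after reading 0 we have: the first symbol was 0 → q1
  δ(q0, 1): in q0 (nothing has been read yet), after reading 1 we have: the first symbol was 1 (trap state) → q2
  δ(q1, 0): in q1 (the first symbol was 0), after reading 0 we have: the first symbol was 0 → q1
  δ(q1, 1): in q1 (the first symbol was 0), after reading 1 we have: the first symbol was 0 → q1
  δ(q2, 0): in q2 (the first symbol was 1 (trap state)), after reading 0 we have: the first symbol was 1 (trap state) → q2
  δ(q2, 1): in q2 (the first symbol was 1 (trap state)), after reading 1 we have: the first symbol was 1 (trap state) → q2
A string is accepted iff it ends in {q1}, i.e. the first symbol was 0.
Language: All binary strings starting with 0

Final answer: All binary strings starting with 0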